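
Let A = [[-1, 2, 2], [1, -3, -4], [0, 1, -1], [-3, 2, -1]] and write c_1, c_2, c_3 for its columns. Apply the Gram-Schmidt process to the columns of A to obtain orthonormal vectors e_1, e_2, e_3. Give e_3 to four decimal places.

e_1 = c_1/‖c_1‖ = (-1, 1, 0, -3)/3.3166 = (-0.3015, 0.3015, 0.0000, -0.9045).
r_{12} = e_1·c_2 = -3.3166.
u_2 = c_2 + 3.3166·e_1 = (1.0000, -2.0000, 1.0000, -1.0000).
‖u_2‖ = 2.6458, so e_2 = (0.3780, -0.7559, 0.3780, -0.3780).
r_{13} = e_1·c_3 = -0.9045; r_{23} = e_2·c_3 = 3.7796.
u_3 = c_3 + 0.9045·e_1 − 3.7796·e_2 = (0.2987, -0.8701, -2.4286, -0.3896).
‖u_3‖ = 2.6260, so e_3 = (0.1137, -0.3313, -0.9248, -0.1484).

e_3 = (0.1137, -0.3313, -0.9248, -0.1484)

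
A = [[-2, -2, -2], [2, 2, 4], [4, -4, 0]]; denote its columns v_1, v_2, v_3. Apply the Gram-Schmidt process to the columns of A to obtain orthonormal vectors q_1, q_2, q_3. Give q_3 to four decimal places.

q_1 = v_1/‖v_1‖ = (-2, 2, 4)/4.8990 = (-0.4082, 0.4082, 0.8165).
r_{12} = q_1·v_2 = -1.6330.
u_2 = v_2 + 1.6330·q_1 = (-2.6667, 2.6667, -2.6667).
‖u_2‖ = 4.6188, so q_2 = (-0.5774, 0.5774, -0.5774).
r_{13} = q_1·v_3 = 2.4495; r_{23} = q_2·v_3 = 3.4641.
u_3 = v_3 − 2.4495·q_1 − 3.4641·q_2 = (1.0000, 1.0000, 0.0000).
‖u_3‖ = 1.4142, so q_3 = (0.7071, 0.7071, 0.0000).

q_3 = (0.7071, 0.7071, 0.0000)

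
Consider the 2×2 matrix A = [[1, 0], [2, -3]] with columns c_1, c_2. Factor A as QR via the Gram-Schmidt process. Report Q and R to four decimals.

q_1 = c_1/‖c_1‖ = (1, 2)/2.2361 = (0.4472, 0.8944).
r_{12} = q_1·c_2 = -2.6833.
u_2 = c_2 + 2.6833·q_1 = (1.2000, -0.6000).
‖u_2‖ = 1.3416, so q_2 = (0.8944, -0.4472).

Q = [[0.4472, 0.8944], [0.8944, -0.4472]], R = [[2.2361, -2.6833], [0.0000, 1.3416]]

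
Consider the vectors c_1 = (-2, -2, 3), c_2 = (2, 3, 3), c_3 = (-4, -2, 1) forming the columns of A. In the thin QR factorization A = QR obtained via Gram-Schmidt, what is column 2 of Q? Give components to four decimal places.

c_1 = (-2, -2, 3); ‖c_1‖ = 4.1231, so e_1 = (-0.4851, -0.4851, 0.7276).
e_1·c_2 = (-0.4851)·2 + (-0.4851)·3 + 0.7276·3 = -0.2425.
u_2 = c_2 + 0.2425·e_1 = (1.8824, 2.8824, 3.1765).
‖u_2‖ = 4.6841, so e_2 = (0.4019, 0.6153, 0.6781).

e_2 = (0.4019, 0.6153, 0.6781)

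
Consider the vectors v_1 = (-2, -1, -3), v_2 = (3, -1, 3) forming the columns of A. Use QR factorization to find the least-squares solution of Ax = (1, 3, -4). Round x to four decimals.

v_1 = (-2, -1, -3); ‖v_1‖ = 3.7417, so e_1 = (-0.5345, -0.2673, -0.8018).
e_1·v_2 = (-0.5345)·3 + (-0.2673)·(-1) + (-0.8018)·3 = -3.7417.
u_2 = v_2 + 3.7417·e_1 = (1.0000, -2.0000, 0.0000).
‖u_2‖ = 2.2361, so e_2 = (0.4472, -0.8944, 0.0000).
Qᵀb = (1.8708, -2.2361).
Back-substitute: x_2 = -2.2361/2.2361 = -1.0000.
x_1 = (1.8708 + 3.7417·(-1.0000))/3.7417 = -0.5000.

x = (-0.5000, -1.0000)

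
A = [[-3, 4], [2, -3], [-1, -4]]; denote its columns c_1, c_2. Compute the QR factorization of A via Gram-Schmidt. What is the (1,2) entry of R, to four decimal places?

c_1 = (-3, 2, -1); ‖c_1‖ = 3.7417, so q_1 = (-0.8018, 0.5345, -0.2673).
r_{12} = q_1·c_2 = -3.7417.

r_{12} = -3.7417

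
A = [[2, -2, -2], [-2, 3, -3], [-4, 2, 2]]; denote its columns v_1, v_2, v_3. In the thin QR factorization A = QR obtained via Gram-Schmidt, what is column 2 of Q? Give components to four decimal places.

e_2 = (-0.2673, 0.8018, -0.5345)

e_1 = v_1/‖v_1‖ = (2, -2, -4)/4.8990 = (0.4082, -0.4082, -0.8165).
r_{12} = e_1·v_2 = -3.6742.
u_2 = v_2 + 3.6742·e_1 = (-0.5000, 1.5000, -1.0000).
‖u_2‖ = 1.8708, so e_2 = (-0.2673, 0.8018, -0.5345).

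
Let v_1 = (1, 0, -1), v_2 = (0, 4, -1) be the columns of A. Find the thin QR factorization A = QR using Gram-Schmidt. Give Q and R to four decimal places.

Q = [[0.7071, -0.1231], [0.0000, 0.9847], [-0.7071, -0.1231]], R = [[1.4142, 0.7071], [0.0000, 4.0620]]

v_1 = (1, 0, -1); ‖v_1‖ = 1.4142, so q_1 = (0.7071, 0.0000, -0.7071).
q_1·v_2 = 0.7071·0 + 0.0000·4 + (-0.7071)·(-1) = 0.7071.
u_2 = v_2 − 0.7071·q_1 = (-0.5000, 4.0000, -0.5000).
‖u_2‖ = 4.0620, so q_2 = (-0.1231, 0.9847, -0.1231).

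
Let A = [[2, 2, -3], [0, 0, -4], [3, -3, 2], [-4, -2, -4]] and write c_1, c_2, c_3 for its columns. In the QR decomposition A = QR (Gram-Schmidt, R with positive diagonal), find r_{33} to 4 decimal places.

e_1 = c_1/‖c_1‖ = (2, 0, 3, -4)/5.3852 = (0.3714, 0.0000, 0.5571, -0.7428).
r_{12} = e_1·c_2 = 0.5571.
u_2 = c_2 − 0.5571·e_1 = (1.7931, 0.0000, -3.3103, -1.5862).
‖u_2‖ = 4.0853, so e_2 = (0.4389, 0.0000, -0.8103, -0.3883).
r_{13} = e_1·c_3 = 2.9711; r_{23} = e_2·c_3 = -1.3843.
u_3 = c_3 − 2.9711·e_1 + 1.3843·e_2 = (-3.4959, -4.0000, -0.7769, -2.3306).
r_{33} = ‖u_3‖ = 5.8529.

r_{33} = 5.8529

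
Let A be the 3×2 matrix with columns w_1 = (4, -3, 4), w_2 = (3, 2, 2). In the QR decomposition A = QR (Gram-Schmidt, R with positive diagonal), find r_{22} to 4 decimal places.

r_{22} = 3.4956

e_1 = w_1/‖w_1‖ = (4, -3, 4)/6.4031 = (0.6247, -0.4685, 0.6247).
r_{12} = e_1·w_2 = 2.1864.
u_2 = w_2 − 2.1864·e_1 = (1.6341, 3.0244, 0.6341).
r_{22} = ‖u_2‖ = 3.4956.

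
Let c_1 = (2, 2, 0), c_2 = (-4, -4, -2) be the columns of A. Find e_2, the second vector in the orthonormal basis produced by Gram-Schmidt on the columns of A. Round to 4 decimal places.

c_1 = (2, 2, 0); ‖c_1‖ = 2.8284, so e_1 = (0.7071, 0.7071, 0.0000).
e_1·c_2 = 0.7071·(-4) + 0.7071·(-4) + 0.0000·(-2) = -5.6569.
u_2 = c_2 + 5.6569·e_1 = (0.0000, 0.0000, -2.0000).
‖u_2‖ = 2.0000, so e_2 = (0.0000, 0.0000, -1.0000).

e_2 = (0.0000, 0.0000, -1.0000)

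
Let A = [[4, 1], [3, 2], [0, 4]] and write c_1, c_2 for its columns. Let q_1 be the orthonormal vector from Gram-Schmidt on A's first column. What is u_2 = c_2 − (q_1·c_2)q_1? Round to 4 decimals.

u_2 = (-0.6000, 0.8000, 4.0000)

q_1 = c_1/‖c_1‖ = (4, 3, 0)/5.0000 = (0.8000, 0.6000, 0.0000).
r_{12} = q_1·c_2 = 2.0000.
u_2 = c_2 − 2.0000·q_1 = (-0.6000, 0.8000, 4.0000).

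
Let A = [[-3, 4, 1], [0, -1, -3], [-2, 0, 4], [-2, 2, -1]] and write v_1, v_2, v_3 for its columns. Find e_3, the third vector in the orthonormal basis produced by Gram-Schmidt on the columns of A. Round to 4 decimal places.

e_3 = (0.0220, -0.7973, 0.4097, -0.4427)

v_1 = (-3, 0, -2, -2); ‖v_1‖ = 4.1231, so e_1 = (-0.7276, 0.0000, -0.4851, -0.4851).
e_1·v_2 = (-0.7276)·4 + 0.0000·(-1) + (-0.4851)·0 + (-0.4851)·2 = -3.8806.
u_2 = v_2 + 3.8806·e_1 = (1.1765, -1.0000, -1.8824, 0.1176).
‖u_2‖ = 2.4375, so e_2 = (0.4827, -0.4103, -0.7723, 0.0483).
e_1·v_3 = (-0.7276)·1 + 0.0000·(-3) + (-0.4851)·4 + (-0.4851)·(-1) = -2.1828; e_2·v_3 = 0.4827·1 + (-0.4103)·(-3) + (-0.7723)·4 + 0.0483·(-1) = -1.4239.
u_3 = v_3 + 2.1828·e_1 + 1.4239·e_2 = (0.0990, -3.5842, 1.8416, -1.9901).
‖u_3‖ = 4.4953, so e_3 = (0.0220, -0.7973, 0.4097, -0.4427).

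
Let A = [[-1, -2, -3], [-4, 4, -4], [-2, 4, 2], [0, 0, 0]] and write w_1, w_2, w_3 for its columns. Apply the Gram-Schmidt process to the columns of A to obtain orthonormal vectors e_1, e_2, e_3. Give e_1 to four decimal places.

e_1 = (-0.2182, -0.8729, -0.4364, 0.0000)

e_1 = w_1/‖w_1‖ = (-1, -4, -2, 0)/4.5826 = (-0.2182, -0.8729, -0.4364, 0.0000).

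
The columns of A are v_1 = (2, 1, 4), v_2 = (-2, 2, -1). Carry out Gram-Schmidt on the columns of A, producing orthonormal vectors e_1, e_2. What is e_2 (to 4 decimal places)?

v_1 = (2, 1, 4); ‖v_1‖ = 4.5826, so e_1 = (0.4364, 0.2182, 0.8729).
e_1·v_2 = 0.4364·(-2) + 0.2182·2 + 0.8729·(-1) = -1.3093.
u_2 = v_2 + 1.3093·e_1 = (-1.4286, 2.2857, 0.1429).
‖u_2‖ = 2.6992, so e_2 = (-0.5293, 0.8468, 0.0529).

e_2 = (-0.5293, 0.8468, 0.0529)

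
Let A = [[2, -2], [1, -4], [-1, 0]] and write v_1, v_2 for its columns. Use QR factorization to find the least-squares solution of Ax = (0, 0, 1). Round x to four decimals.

v_1 = (2, 1, -1); ‖v_1‖ = 2.4495, so q_1 = (0.8165, 0.4082, -0.4082).
q_1·v_2 = 0.8165·(-2) + 0.4082·(-4) + (-0.4082)·0 = -3.2660.
u_2 = v_2 + 3.2660·q_1 = (0.6667, -2.6667, -1.3333).
‖u_2‖ = 3.0551, so q_2 = (0.2182, -0.8729, -0.4364).
Qᵀb = (-0.4082, -0.4364).
Back-substitute: x_2 = -0.4364/3.0551 = -0.1429.
x_1 = (-0.4082 + 3.2660·(-0.1429))/2.4495 = -0.3571.

x = (-0.3571, -0.1429)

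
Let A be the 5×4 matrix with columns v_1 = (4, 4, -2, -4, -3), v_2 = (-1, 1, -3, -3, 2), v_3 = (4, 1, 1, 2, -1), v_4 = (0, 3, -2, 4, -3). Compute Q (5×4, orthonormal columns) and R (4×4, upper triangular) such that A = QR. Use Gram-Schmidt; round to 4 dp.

v_1 = (4, 4, -2, -4, -3); ‖v_1‖ = 7.8102, so e_1 = (0.5121, 0.5121, -0.2561, -0.5121, -0.3841).
e_1·v_2 = 0.5121·(-1) + 0.5121·1 + (-0.2561)·(-3) + (-0.5121)·(-3) + (-0.3841)·2 = 1.5364.
u_2 = v_2 − 1.5364·e_1 = (-1.7869, 0.2131, -2.6066, -2.2131, 2.5902).
‖u_2‖ = 4.6518, so e_2 = (-0.3841, 0.0458, -0.5603, -0.4758, 0.5568).
e_1·v_3 = 0.5121·4 + 0.5121·1 + (-0.2561)·1 + (-0.5121)·2 + (-0.3841)·(-1) = 1.6645; e_2·v_3 = (-0.3841)·4 + 0.0458·1 + (-0.5603)·1 + (-0.4758)·2 + 0.5568·(-1) = -3.5593.
u_3 = v_3 − 1.6645·e_1 + 3.5593·e_2 = (1.7803, 0.3106, -0.5682, 1.1591, 1.6212).
‖u_3‖ = 2.7497, so e_3 = (0.6475, 0.1130, -0.2066, 0.4215, 0.5896).
e_1·v_4 = 0.5121·0 + 0.5121·3 + (-0.2561)·(-2) + (-0.5121)·4 + (-0.3841)·(-3) = 1.1523; e_2·v_4 = (-0.3841)·0 + 0.0458·3 + (-0.5603)·(-2) + (-0.4758)·4 + 0.5568·(-3) = -2.3153; e_3·v_4 = 0.6475·0 + 0.1130·3 + (-0.2066)·(-2) + 0.4215·4 + 0.5896·(-3) = 0.6695.
u_4 = v_4 − 1.1523·e_1 + 2.3153·e_2 − 0.6695·e_3 = (-1.9130, 2.4403, -2.8639, 3.2064, -1.6629).
‖u_4‖ = 5.5555, so e_4 = (-0.3444, 0.4393, -0.5155, 0.5772, -0.2993).

Q = [[0.5121, -0.3841, 0.6475, -0.3444], [0.5121, 0.0458, 0.1130, 0.4393], [-0.2561, -0.5603, -0.2066, -0.5155], [-0.5121, -0.4758, 0.4215, 0.5772], [-0.3841, 0.5568, 0.5896, -0.2993]], R = [[7.8102, 1.5364, 1.6645, 1.1523], [0.0000, 4.6518, -3.5593, -2.3153], [0.0000, 0.0000, 2.7497, 0.6695], [0.0000, 0.0000, 0.0000, 5.5555]]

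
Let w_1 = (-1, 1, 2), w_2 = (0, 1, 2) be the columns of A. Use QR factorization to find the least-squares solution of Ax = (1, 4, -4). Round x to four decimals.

q_1 = w_1/‖w_1‖ = (-1, 1, 2)/2.4495 = (-0.4082, 0.4082, 0.8165).
r_{12} = q_1·w_2 = 2.0412.
u_2 = w_2 − 2.0412·q_1 = (0.8333, 0.1667, 0.3333).
‖u_2‖ = 0.9129, so q_2 = (0.9129, 0.1826, 0.3651).
Qᵀb = (-2.0412, 0.1826).
Back-substitute: x_2 = 0.1826/0.9129 = 0.2000.
x_1 = (-2.0412 − 2.0412·0.2000)/2.4495 = -1.0000.

x = (-1.0000, 0.2000)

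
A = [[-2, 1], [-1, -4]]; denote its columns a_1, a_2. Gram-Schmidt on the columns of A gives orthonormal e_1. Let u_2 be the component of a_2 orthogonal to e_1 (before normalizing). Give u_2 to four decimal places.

u_2 = (1.8000, -3.6000)

e_1 = a_1/‖a_1‖ = (-2, -1)/2.2361 = (-0.8944, -0.4472).
r_{12} = e_1·a_2 = 0.8944.
u_2 = a_2 − 0.8944·e_1 = (1.8000, -3.6000).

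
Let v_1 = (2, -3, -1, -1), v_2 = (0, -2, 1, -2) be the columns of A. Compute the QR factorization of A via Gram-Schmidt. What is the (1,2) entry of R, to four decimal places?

q_1 = v_1/‖v_1‖ = (2, -3, -1, -1)/3.8730 = (0.5164, -0.7746, -0.2582, -0.2582).
r_{12} = q_1·v_2 = 1.8074.

r_{12} = 1.8074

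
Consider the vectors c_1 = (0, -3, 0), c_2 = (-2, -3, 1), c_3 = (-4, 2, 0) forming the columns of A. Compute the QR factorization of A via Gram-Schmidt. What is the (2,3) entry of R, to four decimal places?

e_1 = c_1/‖c_1‖ = (0, -3, 0)/3.0000 = (0.0000, -1.0000, 0.0000).
r_{12} = e_1·c_2 = 3.0000.
u_2 = c_2 − 3.0000·e_1 = (-2.0000, 0.0000, 1.0000).
‖u_2‖ = 2.2361, so e_2 = (-0.8944, 0.0000, 0.4472).
r_{23} = e_2·c_3 = 3.5777.

r_{23} = 3.5777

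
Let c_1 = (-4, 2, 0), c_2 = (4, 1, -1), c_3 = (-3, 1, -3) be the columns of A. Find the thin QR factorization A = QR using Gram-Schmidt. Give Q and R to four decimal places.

Q = [[-0.8944, 0.4191, -0.1562], [0.4472, 0.8381, -0.3123], [0.0000, -0.3492, -0.9370]], R = [[4.4721, -3.1305, 3.1305], [0.0000, 2.8636, 0.6286], [0.0000, 0.0000, 2.9673]]

c_1 = (-4, 2, 0); ‖c_1‖ = 4.4721, so q_1 = (-0.8944, 0.4472, 0.0000).
q_1·c_2 = (-0.8944)·4 + 0.4472·1 + 0.0000·(-1) = -3.1305.
u_2 = c_2 + 3.1305·q_1 = (1.2000, 2.4000, -1.0000).
‖u_2‖ = 2.8636, so q_2 = (0.4191, 0.8381, -0.3492).
q_1·c_3 = (-0.8944)·(-3) + 0.4472·1 + 0.0000·(-3) = 3.1305; q_2·c_3 = 0.4191·(-3) + 0.8381·1 + (-0.3492)·(-3) = 0.6286.
u_3 = c_3 − 3.1305·q_1 − 0.6286·q_2 = (-0.4634, -0.9268, -2.7805).
‖u_3‖ = 2.9673, so q_3 = (-0.1562, -0.3123, -0.9370).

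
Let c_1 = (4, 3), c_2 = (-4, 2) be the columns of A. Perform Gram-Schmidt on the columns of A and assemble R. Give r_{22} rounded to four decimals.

r_{22} = 4.0000

c_1 = (4, 3); ‖c_1‖ = 5.0000, so q_1 = (0.8000, 0.6000).
q_1·c_2 = 0.8000·(-4) + 0.6000·2 = -2.0000.
u_2 = c_2 + 2.0000·q_1 = (-2.4000, 3.2000).
r_{22} = ‖u_2‖ = 4.0000.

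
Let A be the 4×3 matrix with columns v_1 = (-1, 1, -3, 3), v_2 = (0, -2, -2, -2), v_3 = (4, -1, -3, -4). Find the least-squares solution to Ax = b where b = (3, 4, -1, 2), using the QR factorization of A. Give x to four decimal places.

x = (0.6861, -2.0088, 0.9674)

q_1 = v_1/‖v_1‖ = (-1, 1, -3, 3)/4.4721 = (-0.2236, 0.2236, -0.6708, 0.6708).
r_{12} = q_1·v_2 = -0.4472.
u_2 = v_2 + 0.4472·q_1 = (-0.1000, -1.9000, -2.3000, -1.7000).
‖u_2‖ = 3.4351, so q_2 = (-0.0291, -0.5531, -0.6696, -0.4949).
r_{13} = q_1·v_3 = -1.7889; r_{23} = q_2·v_3 = 4.4249.
u_3 = v_3 + 1.7889·q_1 − 4.4249·q_2 = (3.7288, 1.8475, -1.2373, -0.6102).
‖u_3‖ = 4.3841, so q_3 = (0.8505, 0.4214, -0.2822, -0.1392).
Qᵀb = (2.2361, -2.6200, 4.2411).
Back-substitute: x_3 = 4.2411/4.3841 = 0.9674.
x_2 = (-2.6200 − 4.4249·0.9674)/3.4351 = -2.0088.
x_1 = (2.2361 + 0.4472·(-2.0088) + 1.7889·0.9674)/4.4721 = 0.6861.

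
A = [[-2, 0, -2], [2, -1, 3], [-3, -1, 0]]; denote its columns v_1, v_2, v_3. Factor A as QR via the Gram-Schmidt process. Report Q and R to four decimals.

q_1 = v_1/‖v_1‖ = (-2, 2, -3)/4.1231 = (-0.4851, 0.4851, -0.7276).
r_{12} = q_1·v_2 = 0.2425.
u_2 = v_2 − 0.2425·q_1 = (0.1176, -1.1176, -0.8235).
‖u_2‖ = 1.3933, so q_2 = (0.0844, -0.8022, -0.5911).
r_{13} = q_1·v_3 = 2.4254; r_{23} = q_2·v_3 = -2.5754.
u_3 = v_3 − 2.4254·q_1 + 2.5754·q_2 = (-0.6061, -0.2424, 0.2424).
‖u_3‖ = 0.6963, so q_3 = (-0.8704, -0.3482, 0.3482).

Q = [[-0.4851, 0.0844, -0.8704], [0.4851, -0.8022, -0.3482], [-0.7276, -0.5911, 0.3482]], R = [[4.1231, 0.2425, 2.4254], [0.0000, 1.3933, -2.5754], [0.0000, 0.0000, 0.6963]]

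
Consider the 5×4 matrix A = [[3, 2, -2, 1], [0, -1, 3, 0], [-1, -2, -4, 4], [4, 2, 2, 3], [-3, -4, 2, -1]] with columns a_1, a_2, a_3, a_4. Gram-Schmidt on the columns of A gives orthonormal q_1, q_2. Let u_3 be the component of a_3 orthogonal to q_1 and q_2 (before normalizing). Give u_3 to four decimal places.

u_3 = (-2.1818, 2.5455, -4.5455, 1.4545, 1.2727)

a_1 = (3, 0, -1, 4, -3); ‖a_1‖ = 5.9161, so q_1 = (0.5071, 0.0000, -0.1690, 0.6761, -0.5071).
q_1·a_2 = 0.5071·2 + 0.0000·(-1) + (-0.1690)·(-2) + 0.6761·2 + (-0.5071)·(-4) = 4.7329.
u_2 = a_2 − 4.7329·q_1 = (-0.4000, -1.0000, -1.2000, -1.2000, -1.6000).
‖u_2‖ = 2.5690, so q_2 = (-0.1557, -0.3892, -0.4671, -0.4671, -0.6228).
q_1·a_3 = 0.5071·(-2) + 0.0000·3 + (-0.1690)·(-4) + 0.6761·2 + (-0.5071)·2 = 0.0000; q_2·a_3 = (-0.1557)·(-2) + (-0.3892)·3 + (-0.4671)·(-4) + (-0.4671)·2 + (-0.6228)·2 = -1.1677.
u_3 = a_3 + 0.0000·q_1 + 1.1677·q_2 = (-2.1818, 2.5455, -4.5455, 1.4545, 1.2727).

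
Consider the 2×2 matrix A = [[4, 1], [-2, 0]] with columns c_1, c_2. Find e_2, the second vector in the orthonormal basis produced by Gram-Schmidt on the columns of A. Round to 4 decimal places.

e_2 = (0.4472, 0.8944)

c_1 = (4, -2); ‖c_1‖ = 4.4721, so e_1 = (0.8944, -0.4472).
e_1·c_2 = 0.8944·1 + (-0.4472)·0 = 0.8944.
u_2 = c_2 − 0.8944·e_1 = (0.2000, 0.4000).
‖u_2‖ = 0.4472, so e_2 = (0.4472, 0.8944).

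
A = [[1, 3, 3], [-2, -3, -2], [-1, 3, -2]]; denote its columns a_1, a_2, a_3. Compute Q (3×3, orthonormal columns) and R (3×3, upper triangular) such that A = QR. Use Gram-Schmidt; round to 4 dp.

Q = [[0.4082, 0.4364, 0.8018], [-0.8165, -0.2182, 0.5345], [-0.4082, 0.8729, -0.2673]], R = [[2.4495, 2.4495, 3.6742], [0.0000, 4.5826, 0.0000], [0.0000, 0.0000, 1.8708]]

a_1 = (1, -2, -1); ‖a_1‖ = 2.4495, so e_1 = (0.4082, -0.8165, -0.4082).
e_1·a_2 = 0.4082·3 + (-0.8165)·(-3) + (-0.4082)·3 = 2.4495.
u_2 = a_2 − 2.4495·e_1 = (2.0000, -1.0000, 4.0000).
‖u_2‖ = 4.5826, so e_2 = (0.4364, -0.2182, 0.8729).
e_1·a_3 = 0.4082·3 + (-0.8165)·(-2) + (-0.4082)·(-2) = 3.6742; e_2·a_3 = 0.4364·3 + (-0.2182)·(-2) + 0.8729·(-2) = 0.0000.
u_3 = a_3 − 3.6742·e_1 + 0.0000·e_2 = (1.5000, 1.0000, -0.5000).
‖u_3‖ = 1.8708, so e_3 = (0.8018, 0.5345, -0.2673).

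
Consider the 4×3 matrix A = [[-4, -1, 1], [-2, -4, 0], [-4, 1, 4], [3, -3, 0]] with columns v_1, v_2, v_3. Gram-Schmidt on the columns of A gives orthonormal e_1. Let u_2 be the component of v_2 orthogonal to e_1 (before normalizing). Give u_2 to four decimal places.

u_2 = (-1.0889, -4.0444, 0.9111, -2.9333)

e_1 = v_1/‖v_1‖ = (-4, -2, -4, 3)/6.7082 = (-0.5963, -0.2981, -0.5963, 0.4472).
r_{12} = e_1·v_2 = -0.1491.
u_2 = v_2 + 0.1491·e_1 = (-1.0889, -4.0444, 0.9111, -2.9333).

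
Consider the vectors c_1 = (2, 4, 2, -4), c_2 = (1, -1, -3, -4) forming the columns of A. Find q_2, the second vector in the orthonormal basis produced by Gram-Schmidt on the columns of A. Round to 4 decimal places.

q_1 = c_1/‖c_1‖ = (2, 4, 2, -4)/6.3246 = (0.3162, 0.6325, 0.3162, -0.6325).
r_{12} = q_1·c_2 = 1.2649.
u_2 = c_2 − 1.2649·q_1 = (0.6000, -1.8000, -3.4000, -3.2000).
‖u_2‖ = 5.0398, so q_2 = (0.1191, -0.3572, -0.6746, -0.6349).

q_2 = (0.1191, -0.3572, -0.6746, -0.6349)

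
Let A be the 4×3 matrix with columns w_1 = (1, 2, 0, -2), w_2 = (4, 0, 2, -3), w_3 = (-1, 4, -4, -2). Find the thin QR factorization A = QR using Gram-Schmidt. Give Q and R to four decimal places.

q_1 = w_1/‖w_1‖ = (1, 2, 0, -2)/3.0000 = (0.3333, 0.6667, 0.0000, -0.6667).
r_{12} = q_1·w_2 = 3.3333.
u_2 = w_2 − 3.3333·q_1 = (2.8889, -2.2222, 2.0000, -0.7778).
‖u_2‖ = 4.2295, so q_2 = (0.6830, -0.5254, 0.4729, -0.1839).
r_{13} = q_1·w_3 = 3.6667; r_{23} = q_2·w_3 = -4.3083.
u_3 = w_3 − 3.6667·q_1 + 4.3083·q_2 = (0.7205, -0.7081, -1.9627, -0.3478).
‖u_3‖ = 2.2347, so q_3 = (0.3224, -0.3169, -0.8783, -0.1556).

Q = [[0.3333, 0.6830, 0.3224], [0.6667, -0.5254, -0.3169], [0.0000, 0.4729, -0.8783], [-0.6667, -0.1839, -0.1556]], R = [[3.0000, 3.3333, 3.6667], [0.0000, 4.2295, -4.3083], [0.0000, 0.0000, 2.2347]]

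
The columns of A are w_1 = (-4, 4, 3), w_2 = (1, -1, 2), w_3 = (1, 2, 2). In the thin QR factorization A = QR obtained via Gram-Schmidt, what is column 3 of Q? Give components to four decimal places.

w_1 = (-4, 4, 3); ‖w_1‖ = 6.4031, so e_1 = (-0.6247, 0.6247, 0.4685).
e_1·w_2 = (-0.6247)·1 + 0.6247·(-1) + 0.4685·2 = -0.3123.
u_2 = w_2 + 0.3123·e_1 = (0.8049, -0.8049, 2.1463).
‖u_2‖ = 2.4295, so e_2 = (0.3313, -0.3313, 0.8835).
e_1·w_3 = (-0.6247)·1 + 0.6247·2 + 0.4685·2 = 1.5617; e_2·w_3 = 0.3313·1 + (-0.3313)·2 + 0.8835·2 = 1.4356.
u_3 = w_3 − 1.5617·e_1 − 1.4356·e_2 = (1.5000, 1.5000, 0.0000).
‖u_3‖ = 2.1213, so e_3 = (0.7071, 0.7071, 0.0000).

e_3 = (0.7071, 0.7071, 0.0000)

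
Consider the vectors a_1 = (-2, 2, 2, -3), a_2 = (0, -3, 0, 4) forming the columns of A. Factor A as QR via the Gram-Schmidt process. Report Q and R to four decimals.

Q = [[-0.4364, -0.5541], [0.4364, -0.4156], [0.4364, 0.5541], [-0.6547, 0.4618]], R = [[4.5826, -3.9279], [0.0000, 3.0938]]

q_1 = a_1/‖a_1‖ = (-2, 2, 2, -3)/4.5826 = (-0.4364, 0.4364, 0.4364, -0.6547).
r_{12} = q_1·a_2 = -3.9279.
u_2 = a_2 + 3.9279·q_1 = (-1.7143, -1.2857, 1.7143, 1.4286).
‖u_2‖ = 3.0938, so q_2 = (-0.5541, -0.4156, 0.5541, 0.4618).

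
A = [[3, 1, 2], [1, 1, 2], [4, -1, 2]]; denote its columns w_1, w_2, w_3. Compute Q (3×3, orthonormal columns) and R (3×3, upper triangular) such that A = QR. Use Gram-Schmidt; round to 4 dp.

q_1 = w_1/‖w_1‖ = (3, 1, 4)/5.0990 = (0.5883, 0.1961, 0.7845).
r_{12} = q_1·w_2 = 0.0000.
u_2 = w_2 + 0.0000·q_1 = (1.0000, 1.0000, -1.0000).
‖u_2‖ = 1.7321, so q_2 = (0.5774, 0.5774, -0.5774).
r_{13} = q_1·w_3 = 3.1379; r_{23} = q_2·w_3 = 1.1547.
u_3 = w_3 − 3.1379·q_1 − 1.1547·q_2 = (-0.5128, 0.7179, 0.2051).
‖u_3‖ = 0.9058, so q_3 = (-0.5661, 0.7926, 0.2265).

Q = [[0.5883, 0.5774, -0.5661], [0.1961, 0.5774, 0.7926], [0.7845, -0.5774, 0.2265]], R = [[5.0990, 0.0000, 3.1379], [0.0000, 1.7321, 1.1547], [0.0000, 0.0000, 0.9058]]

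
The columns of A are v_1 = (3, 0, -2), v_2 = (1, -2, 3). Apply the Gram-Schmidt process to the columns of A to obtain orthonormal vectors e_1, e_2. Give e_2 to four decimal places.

v_1 = (3, 0, -2); ‖v_1‖ = 3.6056, so e_1 = (0.8321, 0.0000, -0.5547).
e_1·v_2 = 0.8321·1 + 0.0000·(-2) + (-0.5547)·3 = -0.8321.
u_2 = v_2 + 0.8321·e_1 = (1.6923, -2.0000, 2.5385).
‖u_2‖ = 3.6480, so e_2 = (0.4639, -0.5482, 0.6959).

e_2 = (0.4639, -0.5482, 0.6959)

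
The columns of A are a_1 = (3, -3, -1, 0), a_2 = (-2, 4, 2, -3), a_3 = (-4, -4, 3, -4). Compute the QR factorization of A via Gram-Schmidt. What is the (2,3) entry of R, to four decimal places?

q_1 = a_1/‖a_1‖ = (3, -3, -1, 0)/4.3589 = (0.6882, -0.6882, -0.2294, 0.0000).
r_{12} = q_1·a_2 = -4.5883.
u_2 = a_2 + 4.5883·q_1 = (1.1579, 0.8421, 0.9474, -3.0000).
‖u_2‖ = 3.4565, so q_2 = (0.3350, 0.2436, 0.2741, -0.8679).
r_{23} = q_2·a_3 = 1.9795.

r_{23} = 1.9795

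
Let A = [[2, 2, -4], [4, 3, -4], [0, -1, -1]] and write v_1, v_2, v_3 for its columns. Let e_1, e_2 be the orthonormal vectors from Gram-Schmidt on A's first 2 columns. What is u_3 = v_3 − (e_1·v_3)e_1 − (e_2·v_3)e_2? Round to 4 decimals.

v_1 = (2, 4, 0); ‖v_1‖ = 4.4721, so e_1 = (0.4472, 0.8944, 0.0000).
e_1·v_2 = 0.4472·2 + 0.8944·3 + 0.0000·(-1) = 3.5777.
u_2 = v_2 − 3.5777·e_1 = (0.4000, -0.2000, -1.0000).
‖u_2‖ = 1.0954, so e_2 = (0.3651, -0.1826, -0.9129).
e_1·v_3 = 0.4472·(-4) + 0.8944·(-4) + 0.0000·(-1) = -5.3666; e_2·v_3 = 0.3651·(-4) + (-0.1826)·(-4) + (-0.9129)·(-1) = 0.1826.
u_3 = v_3 + 5.3666·e_1 − 0.1826·e_2 = (-1.6667, 0.8333, -0.8333).

u_3 = (-1.6667, 0.8333, -0.8333)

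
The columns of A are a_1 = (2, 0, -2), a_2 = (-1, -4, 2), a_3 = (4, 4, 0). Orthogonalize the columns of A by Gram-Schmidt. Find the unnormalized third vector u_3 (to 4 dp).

a_1 = (2, 0, -2); ‖a_1‖ = 2.8284, so e_1 = (0.7071, 0.0000, -0.7071).
e_1·a_2 = 0.7071·(-1) + 0.0000·(-4) + (-0.7071)·2 = -2.1213.
u_2 = a_2 + 2.1213·e_1 = (0.5000, -4.0000, 0.5000).
‖u_2‖ = 4.0620, so e_2 = (0.1231, -0.9847, 0.1231).
e_1·a_3 = 0.7071·4 + 0.0000·4 + (-0.7071)·0 = 2.8284; e_2·a_3 = 0.1231·4 + (-0.9847)·4 + 0.1231·0 = -3.4466.
u_3 = a_3 − 2.8284·e_1 + 3.4466·e_2 = (2.4242, 0.6061, 2.4242).

u_3 = (2.4242, 0.6061, 2.4242)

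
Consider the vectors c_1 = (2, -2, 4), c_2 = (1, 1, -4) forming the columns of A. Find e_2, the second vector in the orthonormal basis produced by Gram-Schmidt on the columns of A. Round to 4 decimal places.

e_2 = (0.8616, -0.1231, -0.4924)

c_1 = (2, -2, 4); ‖c_1‖ = 4.8990, so e_1 = (0.4082, -0.4082, 0.8165).
e_1·c_2 = 0.4082·1 + (-0.4082)·1 + 0.8165·(-4) = -3.2660.
u_2 = c_2 + 3.2660·e_1 = (2.3333, -0.3333, -1.3333).
‖u_2‖ = 2.7080, so e_2 = (0.8616, -0.1231, -0.4924).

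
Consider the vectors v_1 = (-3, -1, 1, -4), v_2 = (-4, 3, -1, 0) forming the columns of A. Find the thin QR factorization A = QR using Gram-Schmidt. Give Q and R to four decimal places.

Q = [[-0.5774, -0.6400], [-0.1925, 0.6781], [0.1925, -0.2667], [-0.7698, 0.2438]], R = [[5.1962, 1.5396], [0.0000, 4.8610]]

v_1 = (-3, -1, 1, -4); ‖v_1‖ = 5.1962, so e_1 = (-0.5774, -0.1925, 0.1925, -0.7698).
e_1·v_2 = (-0.5774)·(-4) + (-0.1925)·3 + 0.1925·(-1) + (-0.7698)·0 = 1.5396.
u_2 = v_2 − 1.5396·e_1 = (-3.1111, 3.2963, -1.2963, 1.1852).
‖u_2‖ = 4.8610, so e_2 = (-0.6400, 0.6781, -0.2667, 0.2438).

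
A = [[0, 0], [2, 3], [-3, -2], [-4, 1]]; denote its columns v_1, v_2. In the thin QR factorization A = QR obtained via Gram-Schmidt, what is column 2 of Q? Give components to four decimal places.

e_2 = (0.0000, 0.7129, -0.3414, 0.6125)

v_1 = (0, 2, -3, -4); ‖v_1‖ = 5.3852, so e_1 = (0.0000, 0.3714, -0.5571, -0.7428).
e_1·v_2 = 0.0000·0 + 0.3714·3 + (-0.5571)·(-2) + (-0.7428)·1 = 1.4856.
u_2 = v_2 − 1.4856·e_1 = (0.0000, 2.4483, -1.1724, 2.1034).
‖u_2‖ = 3.4341, so e_2 = (0.0000, 0.7129, -0.3414, 0.6125).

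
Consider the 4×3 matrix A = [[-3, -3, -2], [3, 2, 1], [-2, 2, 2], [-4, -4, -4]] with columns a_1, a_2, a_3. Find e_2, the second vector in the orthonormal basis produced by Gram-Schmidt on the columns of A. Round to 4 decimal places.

e_2 = (-0.2336, -0.0354, 0.9204, -0.3115)

a_1 = (-3, 3, -2, -4); ‖a_1‖ = 6.1644, so e_1 = (-0.4867, 0.4867, -0.3244, -0.6489).
e_1·a_2 = (-0.4867)·(-3) + 0.4867·2 + (-0.3244)·2 + (-0.6489)·(-4) = 4.3800.
u_2 = a_2 − 4.3800·e_1 = (-0.8684, -0.1316, 3.4211, -1.1579).
‖u_2‖ = 3.7170, so e_2 = (-0.2336, -0.0354, 0.9204, -0.3115).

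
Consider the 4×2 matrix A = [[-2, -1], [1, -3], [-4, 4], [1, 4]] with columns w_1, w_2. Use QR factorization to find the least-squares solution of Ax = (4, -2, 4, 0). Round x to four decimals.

w_1 = (-2, 1, -4, 1); ‖w_1‖ = 4.6904, so q_1 = (-0.4264, 0.2132, -0.8528, 0.2132).
q_1·w_2 = (-0.4264)·(-1) + 0.2132·(-3) + (-0.8528)·4 + 0.2132·4 = -2.7716.
u_2 = w_2 + 2.7716·q_1 = (-2.1818, -2.4091, 1.6364, 4.5909).
‖u_2‖ = 5.8582, so q_2 = (-0.3724, -0.4112, 0.2793, 0.7837).
Qᵀb = (-5.5432, 0.4500).
Back-substitute: x_2 = 0.4500/5.8582 = 0.0768.
x_1 = (-5.5432 + 2.7716·0.0768)/4.6904 = -1.1364.

x = (-1.1364, 0.0768)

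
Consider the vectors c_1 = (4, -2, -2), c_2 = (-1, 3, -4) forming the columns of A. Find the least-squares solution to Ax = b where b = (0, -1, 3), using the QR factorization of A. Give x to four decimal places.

x = (-0.2161, -0.5935)

c_1 = (4, -2, -2); ‖c_1‖ = 4.8990, so e_1 = (0.8165, -0.4082, -0.4082).
e_1·c_2 = 0.8165·(-1) + (-0.4082)·3 + (-0.4082)·(-4) = -0.4082.
u_2 = c_2 + 0.4082·e_1 = (-0.6667, 2.8333, -4.1667).
‖u_2‖ = 5.0827, so e_2 = (-0.1312, 0.5575, -0.8198).
Qᵀb = (-0.8165, -3.0168).
Back-substitute: x_2 = -3.0168/5.0827 = -0.5935.
x_1 = (-0.8165 + 0.4082·(-0.5935))/4.8990 = -0.2161.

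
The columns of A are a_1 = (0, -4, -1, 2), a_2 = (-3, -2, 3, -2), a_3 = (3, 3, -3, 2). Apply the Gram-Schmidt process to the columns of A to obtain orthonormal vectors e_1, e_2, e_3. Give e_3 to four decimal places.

e_3 = (-0.6252, 0.3346, 0.0658, 0.7020)

a_1 = (0, -4, -1, 2); ‖a_1‖ = 4.5826, so e_1 = (0.0000, -0.8729, -0.2182, 0.4364).
e_1·a_2 = 0.0000·(-3) + (-0.8729)·(-2) + (-0.2182)·3 + 0.4364·(-2) = 0.2182.
u_2 = a_2 − 0.2182·e_1 = (-3.0000, -1.8095, 3.0476, -2.0952).
‖u_2‖ = 5.0943, so e_2 = (-0.5889, -0.3552, 0.5982, -0.4113).
e_1·a_3 = 0.0000·3 + (-0.8729)·3 + (-0.2182)·(-3) + 0.4364·2 = -1.0911; e_2·a_3 = (-0.5889)·3 + (-0.3552)·3 + 0.5982·(-3) + (-0.4113)·2 = -5.4496.
u_3 = a_3 + 1.0911·e_1 + 5.4496·e_2 = (-0.2092, 0.1119, 0.0220, 0.2349).
‖u_3‖ = 0.3346, so e_3 = (-0.6252, 0.3346, 0.0658, 0.7020).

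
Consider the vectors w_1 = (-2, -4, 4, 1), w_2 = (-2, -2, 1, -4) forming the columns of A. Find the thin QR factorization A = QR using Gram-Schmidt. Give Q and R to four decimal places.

w_1 = (-2, -4, 4, 1); ‖w_1‖ = 6.0828, so q_1 = (-0.3288, -0.6576, 0.6576, 0.1644).
q_1·w_2 = (-0.3288)·(-2) + (-0.6576)·(-2) + 0.6576·1 + 0.1644·(-4) = 1.9728.
u_2 = w_2 − 1.9728·q_1 = (-1.3514, -0.7027, -0.2973, -4.3243).
‖u_2‖ = 4.5944, so q_2 = (-0.2941, -0.1529, -0.0647, -0.9412).

Q = [[-0.3288, -0.2941], [-0.6576, -0.1529], [0.6576, -0.0647], [0.1644, -0.9412]], R = [[6.0828, 1.9728], [0.0000, 4.5944]]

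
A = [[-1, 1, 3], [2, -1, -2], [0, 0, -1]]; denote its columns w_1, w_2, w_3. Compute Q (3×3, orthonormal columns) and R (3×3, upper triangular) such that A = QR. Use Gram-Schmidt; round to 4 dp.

w_1 = (-1, 2, 0); ‖w_1‖ = 2.2361, so e_1 = (-0.4472, 0.8944, 0.0000).
e_1·w_2 = (-0.4472)·1 + 0.8944·(-1) + 0.0000·0 = -1.3416.
u_2 = w_2 + 1.3416·e_1 = (0.4000, 0.2000, 0.0000).
‖u_2‖ = 0.4472, so e_2 = (0.8944, 0.4472, 0.0000).
e_1·w_3 = (-0.4472)·3 + 0.8944·(-2) + 0.0000·(-1) = -3.1305; e_2·w_3 = 0.8944·3 + 0.4472·(-2) + 0.0000·(-1) = 1.7889.
u_3 = w_3 + 3.1305·e_1 − 1.7889·e_2 = (0.0000, 0.0000, -1.0000).
‖u_3‖ = 1.0000, so e_3 = (0.0000, 0.0000, -1.0000).

Q = [[-0.4472, 0.8944, 0.0000], [0.8944, 0.4472, 0.0000], [0.0000, 0.0000, -1.0000]], R = [[2.2361, -1.3416, -3.1305], [0.0000, 0.4472, 1.7889], [0.0000, 0.0000, 1.0000]]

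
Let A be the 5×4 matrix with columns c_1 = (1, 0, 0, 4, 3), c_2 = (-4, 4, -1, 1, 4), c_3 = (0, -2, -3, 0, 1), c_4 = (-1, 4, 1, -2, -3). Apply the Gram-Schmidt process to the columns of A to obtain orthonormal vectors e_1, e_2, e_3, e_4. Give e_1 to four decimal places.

e_1 = (0.1961, 0.0000, 0.0000, 0.7845, 0.5883)

c_1 = (1, 0, 0, 4, 3); ‖c_1‖ = 5.0990, so e_1 = (0.1961, 0.0000, 0.0000, 0.7845, 0.5883).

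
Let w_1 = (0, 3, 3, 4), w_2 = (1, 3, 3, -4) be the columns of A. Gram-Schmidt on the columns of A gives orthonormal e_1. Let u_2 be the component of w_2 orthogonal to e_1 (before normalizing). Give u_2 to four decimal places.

w_1 = (0, 3, 3, 4); ‖w_1‖ = 5.8310, so e_1 = (0.0000, 0.5145, 0.5145, 0.6860).
e_1·w_2 = 0.0000·1 + 0.5145·3 + 0.5145·3 + 0.6860·(-4) = 0.3430.
u_2 = w_2 − 0.3430·e_1 = (1.0000, 2.8235, 2.8235, -4.2353).

u_2 = (1.0000, 2.8235, 2.8235, -4.2353)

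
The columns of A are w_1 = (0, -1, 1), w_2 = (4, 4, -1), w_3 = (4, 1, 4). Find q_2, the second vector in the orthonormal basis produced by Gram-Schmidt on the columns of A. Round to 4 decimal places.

w_1 = (0, -1, 1); ‖w_1‖ = 1.4142, so q_1 = (0.0000, -0.7071, 0.7071).
q_1·w_2 = 0.0000·4 + (-0.7071)·4 + 0.7071·(-1) = -3.5355.
u_2 = w_2 + 3.5355·q_1 = (4.0000, 1.5000, 1.5000).
‖u_2‖ = 4.5277, so q_2 = (0.8835, 0.3313, 0.3313).

q_2 = (0.8835, 0.3313, 0.3313)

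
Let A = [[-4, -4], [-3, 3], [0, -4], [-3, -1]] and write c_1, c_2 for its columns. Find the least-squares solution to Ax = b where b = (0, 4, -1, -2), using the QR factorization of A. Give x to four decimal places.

c_1 = (-4, -3, 0, -3); ‖c_1‖ = 5.8310, so q_1 = (-0.6860, -0.5145, 0.0000, -0.5145).
q_1·c_2 = (-0.6860)·(-4) + (-0.5145)·3 + 0.0000·(-4) + (-0.5145)·(-1) = 1.7150.
u_2 = c_2 − 1.7150·q_1 = (-2.8235, 3.8824, -4.0000, -0.1176).
‖u_2‖ = 6.2497, so q_2 = (-0.4518, 0.6212, -0.6400, -0.0188).
Qᵀb = (-1.0290, 3.1625).
Back-substitute: x_2 = 3.1625/6.2497 = 0.5060.
x_1 = (-1.0290 − 1.7150·0.5060)/5.8310 = -0.3253.

x = (-0.3253, 0.5060)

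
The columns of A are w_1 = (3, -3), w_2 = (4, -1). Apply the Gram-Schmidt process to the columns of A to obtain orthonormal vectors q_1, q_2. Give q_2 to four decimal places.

w_1 = (3, -3); ‖w_1‖ = 4.2426, so q_1 = (0.7071, -0.7071).
q_1·w_2 = 0.7071·4 + (-0.7071)·(-1) = 3.5355.
u_2 = w_2 − 3.5355·q_1 = (1.5000, 1.5000).
‖u_2‖ = 2.1213, so q_2 = (0.7071, 0.7071).

q_2 = (0.7071, 0.7071)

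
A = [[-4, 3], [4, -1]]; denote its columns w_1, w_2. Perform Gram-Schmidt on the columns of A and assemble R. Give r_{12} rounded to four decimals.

r_{12} = -2.8284

w_1 = (-4, 4); ‖w_1‖ = 5.6569, so q_1 = (-0.7071, 0.7071).
r_{12} = q_1·w_2 = -2.8284.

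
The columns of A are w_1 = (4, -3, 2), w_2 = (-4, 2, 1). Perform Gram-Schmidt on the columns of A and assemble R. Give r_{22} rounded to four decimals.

r_{22} = 2.6846

e_1 = w_1/‖w_1‖ = (4, -3, 2)/5.3852 = (0.7428, -0.5571, 0.3714).
r_{12} = e_1·w_2 = -3.7139.
u_2 = w_2 + 3.7139·e_1 = (-1.2414, -0.0690, 2.3793).
r_{22} = ‖u_2‖ = 2.6846.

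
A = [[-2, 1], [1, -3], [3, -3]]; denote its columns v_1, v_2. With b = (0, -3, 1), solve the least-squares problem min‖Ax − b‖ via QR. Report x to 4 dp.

x = (1.2000, 1.2000)

e_1 = v_1/‖v_1‖ = (-2, 1, 3)/3.7417 = (-0.5345, 0.2673, 0.8018).
r_{12} = e_1·v_2 = -3.7417.
u_2 = v_2 + 3.7417·e_1 = (-1.0000, -2.0000, 0.0000).
‖u_2‖ = 2.2361, so e_2 = (-0.4472, -0.8944, 0.0000).
Qᵀb = (0.0000, 2.6833).
Back-substitute: x_2 = 2.6833/2.2361 = 1.2000.
x_1 = (0.0000 + 3.7417·1.2000)/3.7417 = 1.2000.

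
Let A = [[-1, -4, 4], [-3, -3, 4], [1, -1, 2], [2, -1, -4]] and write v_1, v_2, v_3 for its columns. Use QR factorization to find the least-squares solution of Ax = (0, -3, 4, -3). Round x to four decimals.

e_1 = v_1/‖v_1‖ = (-1, -3, 1, 2)/3.8730 = (-0.2582, -0.7746, 0.2582, 0.5164).
r_{12} = e_1·v_2 = 2.5820.
u_2 = v_2 − 2.5820·e_1 = (-3.3333, -1.0000, -1.6667, -2.3333).
‖u_2‖ = 4.5092, so e_2 = (-0.7392, -0.2218, -0.3696, -0.5175).
r_{13} = e_1·v_3 = -5.6804; r_{23} = e_2·v_3 = -2.5134.
u_3 = v_3 + 5.6804·e_1 + 2.5134·e_2 = (0.6754, -0.9574, 2.5377, -2.3672).
‖u_3‖ = 3.6628, so e_3 = (0.1844, -0.2614, 0.6928, -0.6463).
Qᵀb = (1.8074, 0.7392, 5.4943).
Back-substitute: x_3 = 5.4943/3.6628 = 1.5000.
x_2 = (0.7392 + 2.5134·1.5000)/4.5092 = 1.0000.
x_1 = (1.8074 − 2.5820·1.0000 + 5.6804·1.5000)/3.8730 = 2.0000.

x = (2.0000, 1.0000, 1.5000)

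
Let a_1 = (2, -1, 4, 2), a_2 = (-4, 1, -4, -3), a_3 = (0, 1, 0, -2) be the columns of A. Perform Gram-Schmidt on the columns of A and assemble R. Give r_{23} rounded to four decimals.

r_{23} = 0.4240

a_1 = (2, -1, 4, 2); ‖a_1‖ = 5.0000, so q_1 = (0.4000, -0.2000, 0.8000, 0.4000).
q_1·a_2 = 0.4000·(-4) + (-0.2000)·1 + 0.8000·(-4) + 0.4000·(-3) = -6.2000.
u_2 = a_2 + 6.2000·q_1 = (-1.5200, -0.2400, 0.9600, -0.5200).
‖u_2‖ = 1.8868, so q_2 = (-0.8056, -0.1272, 0.5088, -0.2756).
r_{23} = q_2·a_3 = 0.4240.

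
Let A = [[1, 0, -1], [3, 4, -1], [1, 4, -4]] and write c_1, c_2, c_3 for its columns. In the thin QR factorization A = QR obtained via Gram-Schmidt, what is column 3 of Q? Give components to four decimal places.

q_1 = c_1/‖c_1‖ = (1, 3, 1)/3.3166 = (0.3015, 0.9045, 0.3015).
r_{12} = q_1·c_2 = 4.8242.
u_2 = c_2 − 4.8242·q_1 = (-1.4545, -0.3636, 2.5455).
‖u_2‖ = 2.9542, so q_2 = (-0.4924, -0.1231, 0.8616).
r_{13} = q_1·c_3 = -2.4121; r_{23} = q_2·c_3 = -2.8311.
u_3 = c_3 + 2.4121·q_1 + 2.8311·q_2 = (-1.6667, 0.8333, -0.8333).
‖u_3‖ = 2.0412, so q_3 = (-0.8165, 0.4082, -0.4082).

q_3 = (-0.8165, 0.4082, -0.4082)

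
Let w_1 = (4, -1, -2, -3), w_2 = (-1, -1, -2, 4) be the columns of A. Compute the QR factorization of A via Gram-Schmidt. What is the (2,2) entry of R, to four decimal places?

q_1 = w_1/‖w_1‖ = (4, -1, -2, -3)/5.4772 = (0.7303, -0.1826, -0.3651, -0.5477).
r_{12} = q_1·w_2 = -2.0083.
u_2 = w_2 + 2.0083·q_1 = (0.4667, -1.3667, -2.7333, 2.9000).
r_{22} = ‖u_2‖ = 4.2387.

r_{22} = 4.2387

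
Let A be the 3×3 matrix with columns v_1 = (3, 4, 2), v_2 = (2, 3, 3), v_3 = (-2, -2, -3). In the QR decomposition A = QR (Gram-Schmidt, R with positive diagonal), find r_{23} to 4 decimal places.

r_{23} = -1.6744

v_1 = (3, 4, 2); ‖v_1‖ = 5.3852, so e_1 = (0.5571, 0.7428, 0.3714).
e_1·v_2 = 0.5571·2 + 0.7428·3 + 0.3714·3 = 4.4567.
u_2 = v_2 − 4.4567·e_1 = (-0.4828, -0.3103, 1.3448).
‖u_2‖ = 1.4622, so e_2 = (-0.3302, -0.2122, 0.9197).
r_{23} = e_2·v_3 = -1.6744.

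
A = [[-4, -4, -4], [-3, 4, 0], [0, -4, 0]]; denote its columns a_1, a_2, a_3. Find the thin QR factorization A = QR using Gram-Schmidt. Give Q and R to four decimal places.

a_1 = (-4, -3, 0); ‖a_1‖ = 5.0000, so q_1 = (-0.8000, -0.6000, 0.0000).
q_1·a_2 = (-0.8000)·(-4) + (-0.6000)·4 + 0.0000·(-4) = 0.8000.
u_2 = a_2 − 0.8000·q_1 = (-3.3600, 4.4800, -4.0000).
‖u_2‖ = 6.8819, so q_2 = (-0.4882, 0.6510, -0.5812).
q_1·a_3 = (-0.8000)·(-4) + (-0.6000)·0 + 0.0000·0 = 3.2000; q_2·a_3 = (-0.4882)·(-4) + 0.6510·0 + (-0.5812)·0 = 1.9530.
u_3 = a_3 − 3.2000·q_1 − 1.9530·q_2 = (-0.4865, 0.6486, 1.1351).
‖u_3‖ = 1.3950, so q_3 = (-0.3487, 0.4650, 0.8137).

Q = [[-0.8000, -0.4882, -0.3487], [-0.6000, 0.6510, 0.4650], [0.0000, -0.5812, 0.8137]], R = [[5.0000, 0.8000, 3.2000], [0.0000, 6.8819, 1.9530], [0.0000, 0.0000, 1.3950]]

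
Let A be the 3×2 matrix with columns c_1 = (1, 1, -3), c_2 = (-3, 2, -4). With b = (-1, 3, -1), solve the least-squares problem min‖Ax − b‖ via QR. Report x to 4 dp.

x = (0.0101, 0.4444)

e_1 = c_1/‖c_1‖ = (1, 1, -3)/3.3166 = (0.3015, 0.3015, -0.9045).
r_{12} = e_1·c_2 = 3.3166.
u_2 = c_2 − 3.3166·e_1 = (-4.0000, 1.0000, -1.0000).
‖u_2‖ = 4.2426, so e_2 = (-0.9428, 0.2357, -0.2357).
Qᵀb = (1.5076, 1.8856).
Back-substitute: x_2 = 1.8856/4.2426 = 0.4444.
x_1 = (1.5076 − 3.3166·0.4444)/3.3166 = 0.0101.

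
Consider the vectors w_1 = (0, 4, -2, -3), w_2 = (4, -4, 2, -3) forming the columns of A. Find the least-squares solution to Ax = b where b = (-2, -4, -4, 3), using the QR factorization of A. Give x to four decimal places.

w_1 = (0, 4, -2, -3); ‖w_1‖ = 5.3852, so e_1 = (0.0000, 0.7428, -0.3714, -0.5571).
e_1·w_2 = 0.0000·4 + 0.7428·(-4) + (-0.3714)·2 + (-0.5571)·(-3) = -2.0426.
u_2 = w_2 + 2.0426·e_1 = (4.0000, -2.4828, 1.2414, -4.1379).
‖u_2‖ = 6.3896, so e_2 = (0.6260, -0.3886, 0.1943, -0.6476).
Qᵀb = (-3.1568, -2.4177).
Back-substitute: x_2 = -2.4177/6.3896 = -0.3784.
x_1 = (-3.1568 + 2.0426·(-0.3784))/5.3852 = -0.7297.

x = (-0.7297, -0.3784)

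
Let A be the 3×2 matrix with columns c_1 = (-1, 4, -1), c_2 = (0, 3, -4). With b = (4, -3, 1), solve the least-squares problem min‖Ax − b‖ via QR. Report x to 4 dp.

x = (-1.1186, 0.1959)

e_1 = c_1/‖c_1‖ = (-1, 4, -1)/4.2426 = (-0.2357, 0.9428, -0.2357).
r_{12} = e_1·c_2 = 3.7712.
u_2 = c_2 − 3.7712·e_1 = (0.8889, -0.5556, -3.1111).
‖u_2‖ = 3.2830, so e_2 = (0.2708, -0.1692, -0.9477).
Qᵀb = (-4.0069, 0.6431).
Back-substitute: x_2 = 0.6431/3.2830 = 0.1959.
x_1 = (-4.0069 − 3.7712·0.1959)/4.2426 = -1.1186.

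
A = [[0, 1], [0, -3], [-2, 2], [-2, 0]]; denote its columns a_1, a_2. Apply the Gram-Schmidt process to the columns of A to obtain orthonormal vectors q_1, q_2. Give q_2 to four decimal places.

q_2 = (0.2887, -0.8660, 0.2887, -0.2887)

a_1 = (0, 0, -2, -2); ‖a_1‖ = 2.8284, so q_1 = (0.0000, 0.0000, -0.7071, -0.7071).
q_1·a_2 = 0.0000·1 + 0.0000·(-3) + (-0.7071)·2 + (-0.7071)·0 = -1.4142.
u_2 = a_2 + 1.4142·q_1 = (1.0000, -3.0000, 1.0000, -1.0000).
‖u_2‖ = 3.4641, so q_2 = (0.2887, -0.8660, 0.2887, -0.2887).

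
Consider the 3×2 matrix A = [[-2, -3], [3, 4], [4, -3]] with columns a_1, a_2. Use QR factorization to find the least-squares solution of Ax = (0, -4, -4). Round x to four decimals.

q_1 = a_1/‖a_1‖ = (-2, 3, 4)/5.3852 = (-0.3714, 0.5571, 0.7428).
r_{12} = q_1·a_2 = 1.1142.
u_2 = a_2 − 1.1142·q_1 = (-2.5862, 3.3793, -3.8276).
‖u_2‖ = 5.7235, so q_2 = (-0.4519, 0.5904, -0.6687).
Qᵀb = (-5.1995, 0.3133).
Back-substitute: x_2 = 0.3133/5.7235 = 0.0547.
x_1 = (-5.1995 − 1.1142·0.0547)/5.3852 = -0.9768.

x = (-0.9768, 0.0547)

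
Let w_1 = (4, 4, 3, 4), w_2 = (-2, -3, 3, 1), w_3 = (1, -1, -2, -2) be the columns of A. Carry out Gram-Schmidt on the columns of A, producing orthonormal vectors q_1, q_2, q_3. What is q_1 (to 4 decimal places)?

w_1 = (4, 4, 3, 4); ‖w_1‖ = 7.5498, so q_1 = (0.5298, 0.5298, 0.3974, 0.5298).

q_1 = (0.5298, 0.5298, 0.3974, 0.5298)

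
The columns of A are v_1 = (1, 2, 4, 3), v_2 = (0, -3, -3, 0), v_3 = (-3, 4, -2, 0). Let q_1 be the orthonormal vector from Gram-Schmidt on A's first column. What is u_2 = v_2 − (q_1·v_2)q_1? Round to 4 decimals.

u_2 = (0.6000, -1.8000, -0.6000, 1.8000)

v_1 = (1, 2, 4, 3); ‖v_1‖ = 5.4772, so q_1 = (0.1826, 0.3651, 0.7303, 0.5477).
q_1·v_2 = 0.1826·0 + 0.3651·(-3) + 0.7303·(-3) + 0.5477·0 = -3.2863.
u_2 = v_2 + 3.2863·q_1 = (0.6000, -1.8000, -0.6000, 1.8000).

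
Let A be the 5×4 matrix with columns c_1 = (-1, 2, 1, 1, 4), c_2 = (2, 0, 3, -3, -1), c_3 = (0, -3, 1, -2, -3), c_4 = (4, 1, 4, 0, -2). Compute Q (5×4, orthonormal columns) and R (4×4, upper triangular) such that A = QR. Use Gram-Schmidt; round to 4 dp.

c_1 = (-1, 2, 1, 1, 4); ‖c_1‖ = 4.7958, so e_1 = (-0.2085, 0.4170, 0.2085, 0.2085, 0.8341).
e_1·c_2 = (-0.2085)·2 + 0.4170·0 + 0.2085·3 + 0.2085·(-3) + 0.8341·(-1) = -1.2511.
u_2 = c_2 + 1.2511·e_1 = (1.7391, 0.5217, 3.2609, -2.7391, 0.0435).
‖u_2‖ = 4.6298, so e_2 = (0.3756, 0.1127, 0.7043, -0.5916, 0.0094).
e_1·c_3 = (-0.2085)·0 + 0.4170·(-3) + 0.2085·1 + 0.2085·(-2) + 0.8341·(-3) = -3.9618; e_2·c_3 = 0.3756·0 + 0.1127·(-3) + 0.7043·1 + (-0.5916)·(-2) + 0.0094·(-3) = 1.5213.
u_3 = c_3 + 3.9618·e_1 − 1.5213·e_2 = (-1.3976, -1.5193, 0.7546, -0.2738, 0.2901).
‖u_3‖ = 2.2338, so e_3 = (-0.6256, -0.6801, 0.3378, -0.1226, 0.1299).
e_1·c_4 = (-0.2085)·4 + 0.4170·1 + 0.2085·4 + 0.2085·0 + 0.8341·(-2) = -1.2511; e_2·c_4 = 0.3756·4 + 0.1127·1 + 0.7043·4 + (-0.5916)·0 + 0.0094·(-2) = 4.4138; e_3·c_4 = (-0.6256)·4 + (-0.6801)·1 + 0.3378·4 + (-0.1226)·0 + 0.1299·(-2) = -2.0912.
u_4 = c_4 + 1.2511·e_1 − 4.4138·e_2 + 2.0912·e_3 = (0.7728, -0.3980, 1.8585, 2.6159, -0.7264).
‖u_4‖ = 3.4030, so e_4 = (0.2271, -0.1169, 0.5462, 0.7687, -0.2135).

Q = [[-0.2085, 0.3756, -0.6256, 0.2271], [0.4170, 0.1127, -0.6801, -0.1169], [0.2085, 0.7043, 0.3378, 0.5462], [0.2085, -0.5916, -0.1226, 0.7687], [0.8341, 0.0094, 0.1299, -0.2135]], R = [[4.7958, -1.2511, -3.9618, -1.2511], [0.0000, 4.6298, 1.5213, 4.4138], [0.0000, 0.0000, 2.2338, -2.0912], [0.0000, 0.0000, 0.0000, 3.4030]]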